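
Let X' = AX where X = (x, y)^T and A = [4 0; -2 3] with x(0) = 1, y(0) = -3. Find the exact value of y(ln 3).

A = [[4,0],[-2,3]]; eigenvalues λ = 3, 4.
Eigenvectors: (0,-1) for λ=3, (1,-2) for λ=4.
From the initial condition, c_1 = 1, c_2 = 1.
y(ln 3) = (1)(3^3)(-1) + (1)(3^4)(-2) = -189.

-189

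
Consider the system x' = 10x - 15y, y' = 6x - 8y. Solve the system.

x(t) = -2K_1e^(t)sin(3t) + K_1e^(t)cos(3t) + K_2e^(t)sin(3t) + 2K_2e^(t)cos(3t), y(t) = -K_1e^(t)sin(3t) + K_1e^(t)cos(3t) + K_2e^(t)sin(3t) + K_2e^(t)cos(3t)

Coefficient matrix A = [[10, -15], [6, -8]].
Characteristic polynomial det(A - λI) = λ^2 - 2λ + 10 = 0.
Eigenvalues λ = 1 ± 3i (complex conjugate pair).
For λ=1+3i: an eigenvector is (1,1) - i(-2,-1) = (1 + 2i, 1 + i).
A real fundamental pair from Re and Im of e^((1+3i)t)v: X_1 = e^(t)(cos(3t)·(1,1) + sin(3t)·(-2,-1)), X_2 = e^(t)(sin(3t)·(1,1) - cos(3t)·(-2,-1)).
General solution: K_1X_1 + K_2X_2.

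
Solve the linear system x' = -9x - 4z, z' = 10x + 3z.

x(t) = -C_1e^(-3t)sin(2t) + C_1e^(-3t)cos(2t) + C_2e^(-3t)sin(2t) + C_2e^(-3t)cos(2t), z(t) = 2C_1e^(-3t)sin(2t) - C_1e^(-3t)cos(2t) - C_2e^(-3t)sin(2t) - 2C_2e^(-3t)cos(2t)

Coefficient matrix A = [[-9, -4], [10, 3]].
Characteristic polynomial det(A - λI) = λ^2 + 6λ + 13 = 0.
Eigenvalues λ = -3 ± 2i (complex conjugate pair).
For λ=-3+2i: an eigenvector is (1,-1) - i(-1,2) = (1 + i, -1 - 2i).
A real fundamental pair from Re and Im of e^((-3+2i)t)v: X_1 = e^(-3t)(cos(2t)·(1,-1) + sin(2t)·(-1,2)), X_2 = e^(-3t)(sin(2t)·(1,-1) - cos(2t)·(-1,2)).
General solution: C_1X_1 + C_2X_2.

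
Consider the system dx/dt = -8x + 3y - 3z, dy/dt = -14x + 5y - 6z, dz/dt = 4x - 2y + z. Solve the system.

x(t) = C_1e^(-2t) - C_3e^(t), y(t) = 2C_1e^(-2t) + C_2e^(-t) - 2C_3e^(t), z(t) = C_2e^(-t) + C_3e^(t)

Coefficient matrix A = [[-8, 3, -3], [-14, 5, -6], [4, -2, 1]].
det(A - λI) = 0 gives eigenvalues λ = -2, -1, 1.
For λ=-2: eigenvector (1,2,0).
For λ=-1: eigenvector (0,1,1).
For λ=1: eigenvector (-1,-2,1).
General solution: C_1e^(-2t)(1,2,0) + C_2e^(-t)(0,1,1) + C_3e^(t)(-1,-2,1).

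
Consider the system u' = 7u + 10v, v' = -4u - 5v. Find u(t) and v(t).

Coefficient matrix A = [[7, 10], [-4, -5]].
Characteristic polynomial det(A - λI) = λ^2 - 2λ + 5 = 0.
Eigenvalues λ = 1 ± 2i (complex conjugate pair).
For λ=1+2i: an eigenvector is (-2,1) - i(-1,1) = (-2 + i, 1 - i).
A real fundamental pair from Re and Im of e^((1+2i)t)v: X_1 = e^(t)(cos(2t)·(-2,1) + sin(2t)·(-1,1)), X_2 = e^(t)(sin(2t)·(-2,1) - cos(2t)·(-1,1)).
General solution: K_1X_1 + K_2X_2.

u(t) = -K_1e^(t)sin(2t) - 2K_1e^(t)cos(2t) - 2K_2e^(t)sin(2t) + K_2e^(t)cos(2t), v(t) = K_1e^(t)sin(2t) + K_1e^(t)cos(2t) + K_2e^(t)sin(2t) - K_2e^(t)cos(2t)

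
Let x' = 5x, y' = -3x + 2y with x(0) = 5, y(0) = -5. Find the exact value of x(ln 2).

A = [[5,0],[-3,2]]; eigenvalues λ = 2, 5.
Eigenvectors: (0,-1) for λ=2, (-1,1) for λ=5.
From the initial condition, c_1 = 0, c_2 = -5.
x(ln 2) = (0)(2^2)(0) + (-5)(2^5)(-1) = 160.

160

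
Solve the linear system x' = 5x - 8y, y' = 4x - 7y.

Coefficient matrix A = [[5, -8], [4, -7]].
Characteristic polynomial det(A - λI) = λ^2 + 2λ - 3 = 0.
Eigenvalues λ = -3, 1.
For λ=-3: (A-λI) row 1 is [8, -8], so an eigenvector is (-1, -1).
For λ=1: (A-λI) row 1 is [4, -8], so an eigenvector is (-2, -1).
General solution: C_1e^(-3t)(-1,-1) + C_2e^(t)(-2,-1).

x(t) = -C_1e^(-3t) - 2C_2e^(t), y(t) = -C_1e^(-3t) - C_2e^(t)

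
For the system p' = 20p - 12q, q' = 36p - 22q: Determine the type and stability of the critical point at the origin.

saddle

A = [[20,-12],[36,-22]]; det(A-λI) = λ^2 + 2λ - 8.
λ = -4, 2: opposite signs.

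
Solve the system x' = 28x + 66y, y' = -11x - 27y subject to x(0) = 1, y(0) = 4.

x(t) = 27e^(6t) - 26e^(-5t), y(t) = -9e^(6t) + 13e^(-5t)

Coefficient matrix A = [[28, 66], [-11, -27]].
Characteristic polynomial det(A - λI) = λ^2 - λ - 30 = 0.
Eigenvalues λ = -5, 6.
For λ=-5: (A-λI) row 1 is [33, 66], so an eigenvector is (-2, 1).
For λ=6: (A-λI) row 1 is [22, 66], so an eigenvector is (-3, 1).
General solution: C_1e^(-5t)(-2,1) + C_2e^(6t)(-3,1).
Applying x(0)=1, y(0)=4 gives C_1=13, C_2=-9.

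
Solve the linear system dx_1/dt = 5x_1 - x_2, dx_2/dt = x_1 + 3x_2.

Coefficient matrix A = [[5, -1], [1, 3]].
Characteristic polynomial det(A - λI) = λ^2 - 8λ + 16 = 0.
Single eigenvalue λ = 4 with algebraic multiplicity 2.
Eigenvector v = (1,1); generalized eigenvector w with (A-λI)w=v is (-2,-3).
General solution: e^(4t)[c_1·v + c_2·(t·v + w)].

x_1(t) = c_1e^(4t) + c_2te^(4t) - 2c_2e^(4t), x_2(t) = c_1e^(4t) + c_2te^(4t) - 3c_2e^(4t)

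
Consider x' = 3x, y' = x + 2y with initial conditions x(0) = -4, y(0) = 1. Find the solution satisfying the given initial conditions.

x(t) = -4e^(3t), y(t) = -4e^(3t) + 5e^(2t)

Coefficient matrix A = [[3, 0], [1, 2]].
Characteristic polynomial det(A - λI) = λ^2 - 5λ + 6 = 0.
Eigenvalues λ = 3, 2.
For λ=3: (A-λI) row 2 is [1, -1], so an eigenvector is (1, 1).
For λ=2: (A-λI) row 1 is [1, 0], so an eigenvector is (0, -1).
General solution: C_1e^(3t)(1,1) + C_2e^(2t)(0,-1).
Applying x(0)=-4, y(0)=1 gives C_1=-4, C_2=-5.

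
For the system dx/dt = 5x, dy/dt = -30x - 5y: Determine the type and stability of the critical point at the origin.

A = [[5,0],[-30,-5]]; det(A-λI) = λ^2 - 25.
λ = -5, 5: opposite signs.

saddle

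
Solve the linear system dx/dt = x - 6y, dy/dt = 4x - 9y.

x(t) = -C_1e^(-5t) + 3C_2e^(-3t), y(t) = -C_1e^(-5t) + 2C_2e^(-3t)

Coefficient matrix A = [[1, -6], [4, -9]].
Characteristic polynomial det(A - λI) = λ^2 + 8λ + 15 = 0.
Eigenvalues λ = -5, -3.
For λ=-5: (A-λI) row 1 is [6, -6], so an eigenvector is (-1, -1).
For λ=-3: (A-λI) row 1 is [4, -6], so an eigenvector is (3, 2).
General solution: C_1e^(-5t)(-1,-1) + C_2e^(-3t)(3,2).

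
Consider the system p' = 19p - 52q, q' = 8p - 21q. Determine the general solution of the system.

p(t) = -2K_1e^(-t)sin(4t) - 3K_1e^(-t)cos(4t) - 3K_2e^(-t)sin(4t) + 2K_2e^(-t)cos(4t), q(t) = -K_1e^(-t)sin(4t) - K_1e^(-t)cos(4t) - K_2e^(-t)sin(4t) + K_2e^(-t)cos(4t)

Coefficient matrix A = [[19, -52], [8, -21]].
Characteristic polynomial det(A - λI) = λ^2 + 2λ + 17 = 0.
Eigenvalues λ = -1 ± 4i (complex conjugate pair).
For λ=-1+4i: an eigenvector is (-3,-1) - i(-2,-1) = (-3 + 2i, -1 + i).
A real fundamental pair from Re and Im of e^((-1+4i)t)v: X_1 = e^(-t)(cos(4t)·(-3,-1) + sin(4t)·(-2,-1)), X_2 = e^(-t)(sin(4t)·(-3,-1) - cos(4t)·(-2,-1)).
General solution: K_1X_1 + K_2X_2.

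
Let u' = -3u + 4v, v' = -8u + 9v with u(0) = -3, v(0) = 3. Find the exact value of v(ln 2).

A = [[-3,4],[-8,9]]; eigenvalues λ = 5, 1.
Eigenvectors: (-1,-2) for λ=5, (-1,-1) for λ=1.
From the initial condition, c_1 = -6, c_2 = 9.
v(ln 2) = (-6)(2^5)(-2) + (9)(2^1)(-1) = 366.

366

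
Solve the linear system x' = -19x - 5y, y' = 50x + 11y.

Coefficient matrix A = [[-19, -5], [50, 11]].
Characteristic polynomial det(A - λI) = λ^2 + 8λ + 41 = 0.
Eigenvalues λ = -4 ± 5i (complex conjugate pair).
For λ=-4+5i: an eigenvector is (0,1) - i(-1,3) = (0 + i, 1 - 3i).
A real fundamental pair from Re and Im of e^((-4+5i)t)v: X_1 = e^(-4t)(cos(5t)·(0,1) + sin(5t)·(-1,3)), X_2 = e^(-4t)(sin(5t)·(0,1) - cos(5t)·(-1,3)).
General solution: C_1X_1 + C_2X_2.

x(t) = -C_1e^(-4t)sin(5t) + C_2e^(-4t)cos(5t), y(t) = 3C_1e^(-4t)sin(5t) + C_1e^(-4t)cos(5t) + C_2e^(-4t)sin(5t) - 3C_2e^(-4t)cos(5t)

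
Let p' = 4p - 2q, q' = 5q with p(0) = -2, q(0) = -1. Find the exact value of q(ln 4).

-1024

A = [[4,-2],[0,5]]; eigenvalues λ = 5, 4.
Eigenvectors: (2,-1) for λ=5, (-1,0) for λ=4.
From the initial condition, c_1 = 1, c_2 = 4.
q(ln 4) = (1)(4^5)(-1) + (4)(4^4)(0) = -1024.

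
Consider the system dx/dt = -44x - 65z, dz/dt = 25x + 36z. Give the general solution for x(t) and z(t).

x(t) = -2c_1e^(-4t)sin(5t) - 3c_1e^(-4t)cos(5t) - 3c_2e^(-4t)sin(5t) + 2c_2e^(-4t)cos(5t), z(t) = c_1e^(-4t)sin(5t) + 2c_1e^(-4t)cos(5t) + 2c_2e^(-4t)sin(5t) - c_2e^(-4t)cos(5t)

Coefficient matrix A = [[-44, -65], [25, 36]].
Characteristic polynomial det(A - λI) = λ^2 + 8λ + 41 = 0.
Eigenvalues λ = -4 ± 5i (complex conjugate pair).
For λ=-4+5i: an eigenvector is (-3,2) - i(-2,1) = (-3 + 2i, 2 - i).
A real fundamental pair from Re and Im of e^((-4+5i)t)v: X_1 = e^(-4t)(cos(5t)·(-3,2) + sin(5t)·(-2,1)), X_2 = e^(-4t)(sin(5t)·(-3,2) - cos(5t)·(-2,1)).
General solution: c_1X_1 + c_2X_2.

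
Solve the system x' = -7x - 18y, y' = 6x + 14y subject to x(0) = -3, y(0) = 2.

x(t) = -3e^(5t), y(t) = 2e^(5t)

Coefficient matrix A = [[-7, -18], [6, 14]].
Characteristic polynomial det(A - λI) = λ^2 - 7λ + 10 = 0.
Eigenvalues λ = 2, 5.
For λ=2: (A-λI) row 1 is [-9, -18], so an eigenvector is (-2, 1).
For λ=5: (A-λI) row 1 is [-12, -18], so an eigenvector is (3, -2).
General solution: C_1e^(2t)(-2,1) + C_2e^(5t)(3,-2).
Applying x(0)=-3, y(0)=2 gives C_1=0, C_2=-1.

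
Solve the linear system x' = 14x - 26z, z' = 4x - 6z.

Coefficient matrix A = [[14, -26], [4, -6]].
Characteristic polynomial det(A - λI) = λ^2 - 8λ + 20 = 0.
Eigenvalues λ = 4 ± 2i (complex conjugate pair).
For λ=4+2i: an eigenvector is (-2,-1) - i(3,1) = (-2 - 3i, -1 - i).
A real fundamental pair from Re and Im of e^((4+2i)t)v: X_1 = e^(4t)(cos(2t)·(-2,-1) + sin(2t)·(3,1)), X_2 = e^(4t)(sin(2t)·(-2,-1) - cos(2t)·(3,1)).
General solution: K_1X_1 + K_2X_2.

x(t) = 3K_1e^(4t)sin(2t) - 2K_1e^(4t)cos(2t) - 2K_2e^(4t)sin(2t) - 3K_2e^(4t)cos(2t), z(t) = K_1e^(4t)sin(2t) - K_1e^(4t)cos(2t) - K_2e^(4t)sin(2t) - K_2e^(4t)cos(2t)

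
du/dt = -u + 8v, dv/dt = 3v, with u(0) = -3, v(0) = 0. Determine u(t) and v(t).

Coefficient matrix A = [[-1, 8], [0, 3]].
Characteristic polynomial det(A - λI) = λ^2 - 2λ - 3 = 0.
Eigenvalues λ = -1, 3.
For λ=-1: (A-λI) row 1 is [0, 8], so an eigenvector is (-1, 0).
For λ=3: (A-λI) row 1 is [-4, 8], so an eigenvector is (2, 1).
General solution: c_1e^(-t)(-1,0) + c_2e^(3t)(2,1).
Applying u(0)=-3, v(0)=0 gives c_1=3, c_2=0.

u(t) = -3e^(-t), v(t) = 0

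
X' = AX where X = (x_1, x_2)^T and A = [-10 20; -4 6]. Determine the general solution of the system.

Coefficient matrix A = [[-10, 20], [-4, 6]].
Characteristic polynomial det(A - λI) = λ^2 + 4λ + 20 = 0.
Eigenvalues λ = -2 ± 4i (complex conjugate pair).
For λ=-2+4i: an eigenvector is (-1,0) - i(2,1) = (-1 - 2i, 0 - i).
A real fundamental pair from Re and Im of e^((-2+4i)t)v: X_1 = e^(-2t)(cos(4t)·(-1,0) + sin(4t)·(2,1)), X_2 = e^(-2t)(sin(4t)·(-1,0) - cos(4t)·(2,1)).
General solution: c_1X_1 + c_2X_2.

x_1(t) = 2c_1e^(-2t)sin(4t) - c_1e^(-2t)cos(4t) - c_2e^(-2t)sin(4t) - 2c_2e^(-2t)cos(4t), x_2(t) = c_1e^(-2t)sin(4t) - c_2e^(-2t)cos(4t)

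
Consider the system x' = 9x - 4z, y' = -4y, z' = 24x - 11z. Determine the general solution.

x(t) = -K_1e^(-3t) + K_3e^(t), y(t) = K_2e^(-4t), z(t) = -3K_1e^(-3t) + 2K_3e^(t)

Coefficient matrix A = [[9, 0, -4], [0, -4, 0], [24, 0, -11]].
det(A - λI) = 0 gives eigenvalues λ = -3, -4, 1.
For λ=-3: eigenvector (-1,0,-3).
For λ=-4: eigenvector (0,1,0).
For λ=1: eigenvector (1,0,2).
General solution: K_1e^(-3t)(-1,0,-3) + K_2e^(-4t)(0,1,0) + K_3e^(t)(1,0,2).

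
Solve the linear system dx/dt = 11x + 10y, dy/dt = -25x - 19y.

Coefficient matrix A = [[11, 10], [-25, -19]].
Characteristic polynomial det(A - λI) = λ^2 + 8λ + 41 = 0.
Eigenvalues λ = -4 ± 5i (complex conjugate pair).
For λ=-4+5i: an eigenvector is (-1,1) - i(-1,2) = (-1 + i, 1 - 2i).
A real fundamental pair from Re and Im of e^((-4+5i)t)v: X_1 = e^(-4t)(cos(5t)·(-1,1) + sin(5t)·(-1,2)), X_2 = e^(-4t)(sin(5t)·(-1,1) - cos(5t)·(-1,2)).
General solution: C_1X_1 + C_2X_2.

x(t) = -C_1e^(-4t)sin(5t) - C_1e^(-4t)cos(5t) - C_2e^(-4t)sin(5t) + C_2e^(-4t)cos(5t), y(t) = 2C_1e^(-4t)sin(5t) + C_1e^(-4t)cos(5t) + C_2e^(-4t)sin(5t) - 2C_2e^(-4t)cos(5t)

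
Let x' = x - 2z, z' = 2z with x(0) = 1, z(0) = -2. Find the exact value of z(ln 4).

A = [[1,-2],[0,2]]; eigenvalues λ = 2, 1.
Eigenvectors: (-2,1) for λ=2, (-1,0) for λ=1.
From the initial condition, c_1 = -2, c_2 = 3.
z(ln 4) = (-2)(4^2)(1) + (3)(4^1)(0) = -32.

-32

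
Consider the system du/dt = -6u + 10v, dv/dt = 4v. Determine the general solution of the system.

Coefficient matrix A = [[-6, 10], [0, 4]].
Characteristic polynomial det(A - λI) = λ^2 + 2λ - 24 = 0.
Eigenvalues λ = -6, 4.
For λ=-6: (A-λI) row 1 is [0, 10], so an eigenvector is (-1, 0).
For λ=4: (A-λI) row 1 is [-10, 10], so an eigenvector is (1, 1).
General solution: C_1e^(-6t)(-1,0) + C_2e^(4t)(1,1).

u(t) = -C_1e^(-6t) + C_2e^(4t), v(t) = C_2e^(4t)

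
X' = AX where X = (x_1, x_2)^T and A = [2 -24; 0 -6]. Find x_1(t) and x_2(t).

Coefficient matrix A = [[2, -24], [0, -6]].
Characteristic polynomial det(A - λI) = λ^2 + 4λ - 12 = 0.
Eigenvalues λ = -6, 2.
For λ=-6: (A-λI) row 1 is [8, -24], so an eigenvector is (-3, -1).
For λ=2: (A-λI) row 1 is [0, -24], so an eigenvector is (-1, 0).
General solution: K_1e^(-6t)(-3,-1) + K_2e^(2t)(-1,0).

x_1(t) = -3K_1e^(-6t) - K_2e^(2t), x_2(t) = -K_1e^(-6t)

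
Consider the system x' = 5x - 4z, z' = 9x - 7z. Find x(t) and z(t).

Coefficient matrix A = [[5, -4], [9, -7]].
Characteristic polynomial det(A - λI) = λ^2 + 2λ + 1 = 0.
Single eigenvalue λ = -1 with algebraic multiplicity 2.
Eigenvector v = (2,3); generalized eigenvector w with (A-λI)w=v is (-1,-2).
General solution: e^(-t)[C_1·v + C_2·(t·v + w)].

x(t) = 2C_1e^(-t) + 2C_2te^(-t) - C_2e^(-t), z(t) = 3C_1e^(-t) + 3C_2te^(-t) - 2C_2e^(-t)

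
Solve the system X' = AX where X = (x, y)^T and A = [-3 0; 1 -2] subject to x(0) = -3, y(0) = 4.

x(t) = -3e^(-3t), y(t) = e^(-2t) + 3e^(-3t)

Coefficient matrix A = [[-3, 0], [1, -2]].
Characteristic polynomial det(A - λI) = λ^2 + 5λ + 6 = 0.
Eigenvalues λ = -2, -3.
For λ=-2: (A-λI) row 1 is [-1, 0], so an eigenvector is (0, 1).
For λ=-3: (A-λI) row 2 is [1, 1], so an eigenvector is (-1, 1).
General solution: K_1e^(-2t)(0,1) + K_2e^(-3t)(-1,1).
Applying x(0)=-3, y(0)=4 gives K_1=1, K_2=3.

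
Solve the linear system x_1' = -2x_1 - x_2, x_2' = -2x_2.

x_1(t) = c_1e^(-2t) + c_2te^(-2t) - c_2e^(-2t), x_2(t) = -c_2e^(-2t)

Coefficient matrix A = [[-2, -1], [0, -2]].
Characteristic polynomial det(A - λI) = λ^2 + 4λ + 4 = 0.
Single eigenvalue λ = -2 with algebraic multiplicity 2.
Eigenvector v = (1,0); generalized eigenvector w with (A-λI)w=v is (-1,-1).
General solution: e^(-2t)[c_1·v + c_2·(t·v + w)].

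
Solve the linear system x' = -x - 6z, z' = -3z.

x(t) = -3c_1e^(-3t) - c_2e^(-t), z(t) = -c_1e^(-3t)

Coefficient matrix A = [[-1, -6], [0, -3]].
Characteristic polynomial det(A - λI) = λ^2 + 4λ + 3 = 0.
Eigenvalues λ = -3, -1.
For λ=-3: (A-λI) row 1 is [2, -6], so an eigenvector is (-3, -1).
For λ=-1: (A-λI) row 1 is [0, -6], so an eigenvector is (-1, 0).
General solution: c_1e^(-3t)(-3,-1) + c_2e^(-t)(-1,0).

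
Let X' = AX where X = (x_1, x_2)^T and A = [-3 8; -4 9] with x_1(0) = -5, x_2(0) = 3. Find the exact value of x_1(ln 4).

A = [[-3,8],[-4,9]]; eigenvalues λ = 5, 1.
Eigenvectors: (1,1) for λ=5, (2,1) for λ=1.
From the initial condition, c_1 = 11, c_2 = -8.
x_1(ln 4) = (11)(4^5)(1) + (-8)(4^1)(2) = 11200.

11200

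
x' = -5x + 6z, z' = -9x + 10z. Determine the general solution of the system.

x(t) = c_1e^(t) + 2c_2e^(4t), z(t) = c_1e^(t) + 3c_2e^(4t)

Coefficient matrix A = [[-5, 6], [-9, 10]].
Characteristic polynomial det(A - λI) = λ^2 - 5λ + 4 = 0.
Eigenvalues λ = 1, 4.
For λ=1: (A-λI) row 1 is [-6, 6], so an eigenvector is (1, 1).
For λ=4: (A-λI) row 1 is [-9, 6], so an eigenvector is (2, 3).
General solution: c_1e^(t)(1,1) + c_2e^(4t)(2,3).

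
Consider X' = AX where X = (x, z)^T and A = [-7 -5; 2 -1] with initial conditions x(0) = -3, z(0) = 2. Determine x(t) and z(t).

x(t) = -e^(-4t)sin(t) - 3e^(-4t)cos(t), z(t) = 2e^(-4t)cos(t)

Coefficient matrix A = [[-7, -5], [2, -1]].
Characteristic polynomial det(A - λI) = λ^2 + 8λ + 17 = 0.
Eigenvalues λ = -4 ± i (complex conjugate pair).
For λ=-4+i: an eigenvector is (-2,1) - i(1,-1) = (-2 - i, 1 + i).
A real fundamental pair from Re and Im of e^((-4+i)t)v: X_1 = e^(-4t)(cos(t)·(-2,1) + sin(t)·(1,-1)), X_2 = e^(-4t)(sin(t)·(-2,1) - cos(t)·(1,-1)).
General solution: C_1X_1 + C_2X_2.
Applying x(0)=-3, z(0)=2 gives C_1=1, C_2=1.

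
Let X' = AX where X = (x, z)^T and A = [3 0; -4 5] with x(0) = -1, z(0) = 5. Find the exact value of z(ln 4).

7040

A = [[3,0],[-4,5]]; eigenvalues λ = 5, 3.
Eigenvectors: (0,-1) for λ=5, (1,2) for λ=3.
From the initial condition, c_1 = -7, c_2 = -1.
z(ln 4) = (-7)(4^5)(-1) + (-1)(4^3)(2) = 7040.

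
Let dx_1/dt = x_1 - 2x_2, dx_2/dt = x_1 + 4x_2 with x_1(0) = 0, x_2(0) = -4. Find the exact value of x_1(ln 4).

A = [[1,-2],[1,4]]; eigenvalues λ = 3, 2.
Eigenvectors: (1,-1) for λ=3, (2,-1) for λ=2.
From the initial condition, c_1 = 8, c_2 = -4.
x_1(ln 4) = (8)(4^3)(1) + (-4)(4^2)(2) = 384.

384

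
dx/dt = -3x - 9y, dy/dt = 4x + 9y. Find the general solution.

Coefficient matrix A = [[-3, -9], [4, 9]].
Characteristic polynomial det(A - λI) = λ^2 - 6λ + 9 = 0.
Single eigenvalue λ = 3 with algebraic multiplicity 2.
Eigenvector v = (-3,2); generalized eigenvector w with (A-λI)w=v is (-1,1).
General solution: e^(3t)[K_1·v + K_2·(t·v + w)].

x(t) = -3K_1e^(3t) - 3K_2te^(3t) - K_2e^(3t), y(t) = 2K_1e^(3t) + 2K_2te^(3t) + K_2e^(3t)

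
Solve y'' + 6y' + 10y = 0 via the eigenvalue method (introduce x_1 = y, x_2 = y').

Let x_1 = y, x_2 = y'. Then x_1' = x_2 and x_2' = -10x_1 - 6x_2.
A = [[0,1],[-10,-6]]; det(A-λI) = λ^2 + 6λ + 10.
Eigenvalues λ = -3 ± i.

y(t) = C_1e^(-3t)cos(t) + C_2e^(-3t)sin(t)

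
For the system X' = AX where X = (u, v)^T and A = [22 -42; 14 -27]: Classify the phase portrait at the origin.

A = [[22,-42],[14,-27]]; det(A-λI) = λ^2 + 5λ - 6.
λ = 1, -6: opposite signs.

saddle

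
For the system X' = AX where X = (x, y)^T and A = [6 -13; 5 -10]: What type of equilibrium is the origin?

stable spiral

A = [[6,-13],[5,-10]]; det(A-λI) = λ^2 + 4λ + 5.
λ = -2 ± i: negative real part.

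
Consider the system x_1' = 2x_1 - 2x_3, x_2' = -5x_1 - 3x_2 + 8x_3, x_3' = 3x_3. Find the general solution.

Coefficient matrix A = [[2, 0, -2], [-5, -3, 8], [0, 0, 3]].
det(A - λI) = 0 gives eigenvalues λ = 2, -3, 3.
For λ=2: eigenvector (1,-1,0).
For λ=-3: eigenvector (0,1,0).
For λ=3: eigenvector (-2,3,1).
General solution: K_1e^(2t)(1,-1,0) + K_2e^(-3t)(0,1,0) + K_3e^(3t)(-2,3,1).

x_1(t) = K_1e^(2t) - 2K_3e^(3t), x_2(t) = -K_1e^(2t) + K_2e^(-3t) + 3K_3e^(3t), x_3(t) = K_3e^(3t)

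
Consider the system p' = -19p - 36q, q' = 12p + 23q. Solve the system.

Coefficient matrix A = [[-19, -36], [12, 23]].
Characteristic polynomial det(A - λI) = λ^2 - 4λ - 5 = 0.
Eigenvalues λ = -1, 5.
For λ=-1: (A-λI) row 1 is [-18, -36], so an eigenvector is (-2, 1).
For λ=5: (A-λI) row 1 is [-24, -36], so an eigenvector is (3, -2).
General solution: C_1e^(-t)(-2,1) + C_2e^(5t)(3,-2).

p(t) = -2C_1e^(-t) + 3C_2e^(5t), q(t) = C_1e^(-t) - 2C_2e^(5t)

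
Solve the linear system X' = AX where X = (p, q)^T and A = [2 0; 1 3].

Coefficient matrix A = [[2, 0], [1, 3]].
Characteristic polynomial det(A - λI) = λ^2 - 5λ + 6 = 0.
Eigenvalues λ = 3, 2.
For λ=3: (A-λI) row 1 is [-1, 0], so an eigenvector is (0, -1).
For λ=2: (A-λI) row 2 is [1, 1], so an eigenvector is (1, -1).
General solution: c_1e^(3t)(0,-1) + c_2e^(2t)(1,-1).

p(t) = c_2e^(2t), q(t) = -c_1e^(3t) - c_2e^(2t)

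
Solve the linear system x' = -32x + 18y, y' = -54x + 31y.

Coefficient matrix A = [[-32, 18], [-54, 31]].
Characteristic polynomial det(A - λI) = λ^2 + λ - 20 = 0.
Eigenvalues λ = 4, -5.
For λ=4: (A-λI) row 1 is [-36, 18], so an eigenvector is (-1, -2).
For λ=-5: (A-λI) row 1 is [-27, 18], so an eigenvector is (2, 3).
General solution: C_1e^(4t)(-1,-2) + C_2e^(-5t)(2,3).

x(t) = -C_1e^(4t) + 2C_2e^(-5t), y(t) = -2C_1e^(4t) + 3C_2e^(-5t)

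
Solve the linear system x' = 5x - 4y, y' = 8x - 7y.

Coefficient matrix A = [[5, -4], [8, -7]].
Characteristic polynomial det(A - λI) = λ^2 + 2λ - 3 = 0.
Eigenvalues λ = -3, 1.
For λ=-3: (A-λI) row 1 is [8, -4], so an eigenvector is (-1, -2).
For λ=1: (A-λI) row 1 is [4, -4], so an eigenvector is (1, 1).
General solution: c_1e^(-3t)(-1,-2) + c_2e^(t)(1,1).

x(t) = -c_1e^(-3t) + c_2e^(t), y(t) = -2c_1e^(-3t) + c_2e^(t)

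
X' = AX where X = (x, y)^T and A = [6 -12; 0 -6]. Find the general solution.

x(t) = C_1e^(-6t) - C_2e^(6t), y(t) = C_1e^(-6t)

Coefficient matrix A = [[6, -12], [0, -6]].
Characteristic polynomial det(A - λI) = λ^2 - 36 = 0.
Eigenvalues λ = -6, 6.
For λ=-6: (A-λI) row 1 is [12, -12], so an eigenvector is (1, 1).
For λ=6: (A-λI) row 1 is [0, -12], so an eigenvector is (-1, 0).
General solution: C_1e^(-6t)(1,1) + C_2e^(6t)(-1,0).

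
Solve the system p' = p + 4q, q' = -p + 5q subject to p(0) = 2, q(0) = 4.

p(t) = 12te^(3t) + 2e^(3t), q(t) = 6te^(3t) + 4e^(3t)

Coefficient matrix A = [[1, 4], [-1, 5]].
Characteristic polynomial det(A - λI) = λ^2 - 6λ + 9 = 0.
Single eigenvalue λ = 3 with algebraic multiplicity 2.
Eigenvector v = (2,1); generalized eigenvector w with (A-λI)w=v is (-1,0).
General solution: e^(3t)[K_1·v + K_2·(t·v + w)].
Applying p(0)=2, q(0)=4 gives K_1=4, K_2=6.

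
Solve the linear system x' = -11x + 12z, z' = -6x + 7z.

x(t) = -c_1e^(t) - 2c_2e^(-5t), z(t) = -c_1e^(t) - c_2e^(-5t)

Coefficient matrix A = [[-11, 12], [-6, 7]].
Characteristic polynomial det(A - λI) = λ^2 + 4λ - 5 = 0.
Eigenvalues λ = 1, -5.
For λ=1: (A-λI) row 1 is [-12, 12], so an eigenvector is (-1, -1).
For λ=-5: (A-λI) row 1 is [-6, 12], so an eigenvector is (-2, -1).
General solution: c_1e^(t)(-1,-1) + c_2e^(-5t)(-2,-1).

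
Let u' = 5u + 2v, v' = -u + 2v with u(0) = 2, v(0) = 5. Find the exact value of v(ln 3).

A = [[5,2],[-1,2]]; eigenvalues λ = 4, 3.
Eigenvectors: (-2,1) for λ=4, (-1,1) for λ=3.
From the initial condition, c_1 = -7, c_2 = 12.
v(ln 3) = (-7)(3^4)(1) + (12)(3^3)(1) = -243.

-243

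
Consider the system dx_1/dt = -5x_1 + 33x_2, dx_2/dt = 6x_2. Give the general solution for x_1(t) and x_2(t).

x_1(t) = -3c_1e^(6t) + c_2e^(-5t), x_2(t) = -c_1e^(6t)

Coefficient matrix A = [[-5, 33], [0, 6]].
Characteristic polynomial det(A - λI) = λ^2 - λ - 30 = 0.
Eigenvalues λ = 6, -5.
For λ=6: (A-λI) row 1 is [-11, 33], so an eigenvector is (-3, -1).
For λ=-5: (A-λI) row 1 is [0, 33], so an eigenvector is (1, 0).
General solution: c_1e^(6t)(-3,-1) + c_2e^(-5t)(1,0).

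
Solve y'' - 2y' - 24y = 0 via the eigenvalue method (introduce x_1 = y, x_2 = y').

Let x_1 = y, x_2 = y'. Then x_1' = x_2 and x_2' = 24x_1 + 2x_2.
A = [[0,1],[24,2]]; det(A-λI) = λ^2 - 2λ - 24.
Eigenvalues λ = -4, 6 with eigenvectors (1,-4), (1,6).

y(t) = C_1e^(-4t) + C_2e^(6t)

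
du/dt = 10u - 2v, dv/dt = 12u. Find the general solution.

u(t) = C_1e^(6t) + C_2e^(4t), v(t) = 2C_1e^(6t) + 3C_2e^(4t)

Coefficient matrix A = [[10, -2], [12, 0]].
Characteristic polynomial det(A - λI) = λ^2 - 10λ + 24 = 0.
Eigenvalues λ = 6, 4.
For λ=6: (A-λI) row 1 is [4, -2], so an eigenvector is (1, 2).
For λ=4: (A-λI) row 1 is [6, -2], so an eigenvector is (1, 3).
General solution: C_1e^(6t)(1,2) + C_2e^(4t)(1,3).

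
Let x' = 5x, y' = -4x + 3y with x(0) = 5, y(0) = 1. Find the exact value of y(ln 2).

-232

A = [[5,0],[-4,3]]; eigenvalues λ = 3, 5.
Eigenvectors: (0,-1) for λ=3, (1,-2) for λ=5.
From the initial condition, c_1 = -11, c_2 = 5.
y(ln 2) = (-11)(2^3)(-1) + (5)(2^5)(-2) = -232.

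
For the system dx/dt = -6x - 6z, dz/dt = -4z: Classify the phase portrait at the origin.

A = [[-6,-6],[0,-4]]; det(A-λI) = λ^2 + 10λ + 24.
λ = -6, -4: both negative.

stable node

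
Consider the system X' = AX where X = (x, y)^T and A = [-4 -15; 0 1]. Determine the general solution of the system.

x(t) = C_1e^(-4t) - 3C_2e^(t), y(t) = C_2e^(t)

Coefficient matrix A = [[-4, -15], [0, 1]].
Characteristic polynomial det(A - λI) = λ^2 + 3λ - 4 = 0.
Eigenvalues λ = -4, 1.
For λ=-4: (A-λI) row 1 is [0, -15], so an eigenvector is (1, 0).
For λ=1: (A-λI) row 1 is [-5, -15], so an eigenvector is (-3, 1).
General solution: C_1e^(-4t)(1,0) + C_2e^(t)(-3,1).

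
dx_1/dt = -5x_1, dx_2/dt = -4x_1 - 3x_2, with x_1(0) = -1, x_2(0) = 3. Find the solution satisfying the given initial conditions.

x_1(t) = -e^(-5t), x_2(t) = 5e^(-3t) - 2e^(-5t)

Coefficient matrix A = [[-5, 0], [-4, -3]].
Characteristic polynomial det(A - λI) = λ^2 + 8λ + 15 = 0.
Eigenvalues λ = -5, -3.
For λ=-5: (A-λI) row 2 is [-4, 2], so an eigenvector is (1, 2).
For λ=-3: (A-λI) row 1 is [-2, 0], so an eigenvector is (0, -1).
General solution: c_1e^(-5t)(1,2) + c_2e^(-3t)(0,-1).
Applying x_1(0)=-1, x_2(0)=3 gives c_1=-1, c_2=-5.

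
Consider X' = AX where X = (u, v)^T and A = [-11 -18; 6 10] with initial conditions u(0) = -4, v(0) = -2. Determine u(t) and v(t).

Coefficient matrix A = [[-11, -18], [6, 10]].
Characteristic polynomial det(A - λI) = λ^2 + λ - 2 = 0.
Eigenvalues λ = -2, 1.
For λ=-2: (A-λI) row 1 is [-9, -18], so an eigenvector is (-2, 1).
For λ=1: (A-λI) row 1 is [-12, -18], so an eigenvector is (-3, 2).
General solution: c_1e^(-2t)(-2,1) + c_2e^(t)(-3,2).
Applying u(0)=-4, v(0)=-2 gives c_1=14, c_2=-8.

u(t) = 24e^(t) - 28e^(-2t), v(t) = -16e^(t) + 14e^(-2t)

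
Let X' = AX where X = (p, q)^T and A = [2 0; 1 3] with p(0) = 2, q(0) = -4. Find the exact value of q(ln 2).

-24

A = [[2,0],[1,3]]; eigenvalues λ = 2, 3.
Eigenvectors: (-1,1) for λ=2, (0,1) for λ=3.
From the initial condition, c_1 = -2, c_2 = -2.
q(ln 2) = (-2)(2^2)(1) + (-2)(2^3)(1) = -24.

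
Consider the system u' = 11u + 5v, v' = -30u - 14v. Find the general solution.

u(t) = C_1e^(-4t) - C_2e^(t), v(t) = -3C_1e^(-4t) + 2C_2e^(t)

Coefficient matrix A = [[11, 5], [-30, -14]].
Characteristic polynomial det(A - λI) = λ^2 + 3λ - 4 = 0.
Eigenvalues λ = -4, 1.
For λ=-4: (A-λI) row 1 is [15, 5], so an eigenvector is (1, -3).
For λ=1: (A-λI) row 1 is [10, 5], so an eigenvector is (-1, 2).
General solution: C_1e^(-4t)(1,-3) + C_2e^(t)(-1,2).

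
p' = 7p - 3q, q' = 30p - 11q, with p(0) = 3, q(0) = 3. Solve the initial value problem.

p(t) = 6e^(-2t)sin(3t) + 3e^(-2t)cos(3t), q(t) = 21e^(-2t)sin(3t) + 3e^(-2t)cos(3t)

Coefficient matrix A = [[7, -3], [30, -11]].
Characteristic polynomial det(A - λI) = λ^2 + 4λ + 13 = 0.
Eigenvalues λ = -2 ± 3i (complex conjugate pair).
For λ=-2+3i: an eigenvector is (0,1) - i(-1,-3) = (0 + i, 1 + 3i).
A real fundamental pair from Re and Im of e^((-2+3i)t)v: X_1 = e^(-2t)(cos(3t)·(0,1) + sin(3t)·(-1,-3)), X_2 = e^(-2t)(sin(3t)·(0,1) - cos(3t)·(-1,-3)).
General solution: K_1X_1 + K_2X_2.
Applying p(0)=3, q(0)=3 gives K_1=-6, K_2=3.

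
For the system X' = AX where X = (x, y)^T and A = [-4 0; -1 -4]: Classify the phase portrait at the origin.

A = [[-4,0],[-1,-4]]; det(A-λI) = λ^2 + 8λ + 16.
repeated λ = -4 with a single eigenvector.

stable improper node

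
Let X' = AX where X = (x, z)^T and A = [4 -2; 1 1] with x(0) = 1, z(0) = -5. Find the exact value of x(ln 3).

A = [[4,-2],[1,1]]; eigenvalues λ = 3, 2.
Eigenvectors: (2,1) for λ=3, (1,1) for λ=2.
From the initial condition, c_1 = 6, c_2 = -11.
x(ln 3) = (6)(3^3)(2) + (-11)(3^2)(1) = 225.

225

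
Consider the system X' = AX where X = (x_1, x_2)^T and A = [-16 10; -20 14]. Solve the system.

Coefficient matrix A = [[-16, 10], [-20, 14]].
Characteristic polynomial det(A - λI) = λ^2 + 2λ - 24 = 0.
Eigenvalues λ = -6, 4.
For λ=-6: (A-λI) row 1 is [-10, 10], so an eigenvector is (-1, -1).
For λ=4: (A-λI) row 1 is [-20, 10], so an eigenvector is (1, 2).
General solution: C_1e^(-6t)(-1,-1) + C_2e^(4t)(1,2).

x_1(t) = -C_1e^(-6t) + C_2e^(4t), x_2(t) = -C_1e^(-6t) + 2C_2e^(4t)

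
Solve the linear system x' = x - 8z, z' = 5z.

Coefficient matrix A = [[1, -8], [0, 5]].
Characteristic polynomial det(A - λI) = λ^2 - 6λ + 5 = 0.
Eigenvalues λ = 1, 5.
For λ=1: (A-λI) row 1 is [0, -8], so an eigenvector is (-1, 0).
For λ=5: (A-λI) row 1 is [-4, -8], so an eigenvector is (2, -1).
General solution: K_1e^(t)(-1,0) + K_2e^(5t)(2,-1).

x(t) = -K_1e^(t) + 2K_2e^(5t), z(t) = -K_2e^(5t)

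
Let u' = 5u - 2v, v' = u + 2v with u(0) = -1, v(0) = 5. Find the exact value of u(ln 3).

-675

A = [[5,-2],[1,2]]; eigenvalues λ = 4, 3.
Eigenvectors: (-2,-1) for λ=4, (-1,-1) for λ=3.
From the initial condition, c_1 = 6, c_2 = -11.
u(ln 3) = (6)(3^4)(-2) + (-11)(3^3)(-1) = -675.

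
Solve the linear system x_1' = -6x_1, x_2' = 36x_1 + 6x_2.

Coefficient matrix A = [[-6, 0], [36, 6]].
Characteristic polynomial det(A - λI) = λ^2 - 36 = 0.
Eigenvalues λ = 6, -6.
For λ=6: (A-λI) row 1 is [-12, 0], so an eigenvector is (0, -1).
For λ=-6: (A-λI) row 2 is [36, 12], so an eigenvector is (-1, 3).
General solution: C_1e^(6t)(0,-1) + C_2e^(-6t)(-1,3).

x_1(t) = -C_2e^(-6t), x_2(t) = -C_1e^(6t) + 3C_2e^(-6t)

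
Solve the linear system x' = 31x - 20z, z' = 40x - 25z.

Coefficient matrix A = [[31, -20], [40, -25]].
Characteristic polynomial det(A - λI) = λ^2 - 6λ + 25 = 0.
Eigenvalues λ = 3 ± 4i (complex conjugate pair).
For λ=3+4i: an eigenvector is (2,3) - i(-1,-1) = (2 + i, 3 + i).
A real fundamental pair from Re and Im of e^((3+4i)t)v: X_1 = e^(3t)(cos(4t)·(2,3) + sin(4t)·(-1,-1)), X_2 = e^(3t)(sin(4t)·(2,3) - cos(4t)·(-1,-1)).
General solution: K_1X_1 + K_2X_2.

x(t) = -K_1e^(3t)sin(4t) + 2K_1e^(3t)cos(4t) + 2K_2e^(3t)sin(4t) + K_2e^(3t)cos(4t), z(t) = -K_1e^(3t)sin(4t) + 3K_1e^(3t)cos(4t) + 3K_2e^(3t)sin(4t) + K_2e^(3t)cos(4t)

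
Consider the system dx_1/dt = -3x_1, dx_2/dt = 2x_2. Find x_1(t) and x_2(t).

x_1(t) = -c_2e^(-3t), x_2(t) = c_1e^(2t)

Coefficient matrix A = [[-3, 0], [0, 2]].
Characteristic polynomial det(A - λI) = λ^2 + λ - 6 = 0.
Eigenvalues λ = 2, -3.
For λ=2: (A-λI) row 1 is [-5, 0], so an eigenvector is (0, 1).
For λ=-3: (A-λI) row 2 is [0, 5], so an eigenvector is (-1, 0).
General solution: c_1e^(2t)(0,1) + c_2e^(-3t)(-1,0).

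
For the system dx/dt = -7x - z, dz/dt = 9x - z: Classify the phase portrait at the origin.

A = [[-7,-1],[9,-1]]; det(A-λI) = λ^2 + 8λ + 16.
repeated λ = -4 with a single eigenvector.

stable improper node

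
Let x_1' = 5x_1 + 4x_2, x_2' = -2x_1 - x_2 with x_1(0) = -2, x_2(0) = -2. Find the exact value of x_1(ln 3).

A = [[5,4],[-2,-1]]; eigenvalues λ = 3, 1.
Eigenvectors: (-2,1) for λ=3, (-1,1) for λ=1.
From the initial condition, c_1 = 4, c_2 = -6.
x_1(ln 3) = (4)(3^3)(-2) + (-6)(3^1)(-1) = -198.

-198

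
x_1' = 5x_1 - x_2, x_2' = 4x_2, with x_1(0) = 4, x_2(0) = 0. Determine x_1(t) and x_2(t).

x_1(t) = 4e^(5t), x_2(t) = 0

Coefficient matrix A = [[5, -1], [0, 4]].
Characteristic polynomial det(A - λI) = λ^2 - 9λ + 20 = 0.
Eigenvalues λ = 4, 5.
For λ=4: (A-λI) row 1 is [1, -1], so an eigenvector is (1, 1).
For λ=5: (A-λI) row 1 is [0, -1], so an eigenvector is (-1, 0).
General solution: c_1e^(4t)(1,1) + c_2e^(5t)(-1,0).
Applying x_1(0)=4, x_2(0)=0 gives c_1=0, c_2=-4.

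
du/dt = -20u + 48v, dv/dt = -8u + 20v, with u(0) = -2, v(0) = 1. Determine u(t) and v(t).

u(t) = 10e^(4t) - 12e^(-4t), v(t) = 5e^(4t) - 4e^(-4t)

Coefficient matrix A = [[-20, 48], [-8, 20]].
Characteristic polynomial det(A - λI) = λ^2 - 16 = 0.
Eigenvalues λ = -4, 4.
For λ=-4: (A-λI) row 1 is [-16, 48], so an eigenvector is (-3, -1).
For λ=4: (A-λI) row 1 is [-24, 48], so an eigenvector is (-2, -1).
General solution: K_1e^(-4t)(-3,-1) + K_2e^(4t)(-2,-1).
Applying u(0)=-2, v(0)=1 gives K_1=4, K_2=-5.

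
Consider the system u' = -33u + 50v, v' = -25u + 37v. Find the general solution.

u(t) = K_1e^(2t)sin(5t) - 3K_1e^(2t)cos(5t) - 3K_2e^(2t)sin(5t) - K_2e^(2t)cos(5t), v(t) = K_1e^(2t)sin(5t) - 2K_1e^(2t)cos(5t) - 2K_2e^(2t)sin(5t) - K_2e^(2t)cos(5t)

Coefficient matrix A = [[-33, 50], [-25, 37]].
Characteristic polynomial det(A - λI) = λ^2 - 4λ + 29 = 0.
Eigenvalues λ = 2 ± 5i (complex conjugate pair).
For λ=2+5i: an eigenvector is (-3,-2) - i(1,1) = (-3 - i, -2 - i).
A real fundamental pair from Re and Im of e^((2+5i)t)v: X_1 = e^(2t)(cos(5t)·(-3,-2) + sin(5t)·(1,1)), X_2 = e^(2t)(sin(5t)·(-3,-2) - cos(5t)·(1,1)).
General solution: K_1X_1 + K_2X_2.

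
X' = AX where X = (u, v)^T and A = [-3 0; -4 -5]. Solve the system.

Coefficient matrix A = [[-3, 0], [-4, -5]].
Characteristic polynomial det(A - λI) = λ^2 + 8λ + 15 = 0.
Eigenvalues λ = -5, -3.
For λ=-5: (A-λI) row 1 is [2, 0], so an eigenvector is (0, 1).
For λ=-3: (A-λI) row 2 is [-4, -2], so an eigenvector is (-1, 2).
General solution: c_1e^(-5t)(0,1) + c_2e^(-3t)(-1,2).

u(t) = -c_2e^(-3t), v(t) = c_1e^(-5t) + 2c_2e^(-3t)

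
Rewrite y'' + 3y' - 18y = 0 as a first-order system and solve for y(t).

Let x_1 = y, x_2 = y'. Then x_1' = x_2 and x_2' = 18x_1 - 3x_2.
A = [[0,1],[18,-3]]; det(A-λI) = λ^2 + 3λ - 18.
Eigenvalues λ = -6, 3 with eigenvectors (1,-6), (1,3).

y(t) = K_1e^(-6t) + K_2e^(3t)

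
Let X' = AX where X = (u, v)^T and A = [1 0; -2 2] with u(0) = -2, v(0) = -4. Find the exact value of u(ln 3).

-6

A = [[1,0],[-2,2]]; eigenvalues λ = 2, 1.
Eigenvectors: (0,-1) for λ=2, (1,2) for λ=1.
From the initial condition, c_1 = 0, c_2 = -2.
u(ln 3) = (0)(3^2)(0) + (-2)(3^1)(1) = -6.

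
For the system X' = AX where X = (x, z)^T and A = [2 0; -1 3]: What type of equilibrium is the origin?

A = [[2,0],[-1,3]]; det(A-λI) = λ^2 - 5λ + 6.
λ = 3, 2: both positive.

unstable node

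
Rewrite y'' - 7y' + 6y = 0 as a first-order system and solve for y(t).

y(t) = C_1e^(t) + C_2e^(6t)

Let x_1 = y, x_2 = y'. Then x_1' = x_2 and x_2' = -6x_1 + 7x_2.
A = [[0,1],[-6,7]]; det(A-λI) = λ^2 - 7λ + 6.
Eigenvalues λ = 1, 6 with eigenvectors (1,1), (1,6).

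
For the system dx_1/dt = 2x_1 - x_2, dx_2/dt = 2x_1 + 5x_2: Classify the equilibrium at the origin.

A = [[2,-1],[2,5]]; det(A-λI) = λ^2 - 7λ + 12.
λ = 4, 3: both positive.

unstable node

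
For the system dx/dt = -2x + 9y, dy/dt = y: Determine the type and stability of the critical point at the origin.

A = [[-2,9],[0,1]]; det(A-λI) = λ^2 + λ - 2.
λ = 1, -2: opposite signs.

saddle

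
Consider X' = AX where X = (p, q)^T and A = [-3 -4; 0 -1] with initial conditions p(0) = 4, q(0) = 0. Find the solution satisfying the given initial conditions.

Coefficient matrix A = [[-3, -4], [0, -1]].
Characteristic polynomial det(A - λI) = λ^2 + 4λ + 3 = 0.
Eigenvalues λ = -3, -1.
For λ=-3: (A-λI) row 1 is [0, -4], so an eigenvector is (1, 0).
For λ=-1: (A-λI) row 1 is [-2, -4], so an eigenvector is (-2, 1).
General solution: K_1e^(-3t)(1,0) + K_2e^(-t)(-2,1).
Applying p(0)=4, q(0)=0 gives K_1=4, K_2=0.

p(t) = 4e^(-3t), q(t) = 0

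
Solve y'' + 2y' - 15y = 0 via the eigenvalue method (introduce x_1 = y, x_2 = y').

y(t) = K_1e^(3t) + K_2e^(-5t)

Let x_1 = y, x_2 = y'. Then x_1' = x_2 and x_2' = 15x_1 - 2x_2.
A = [[0,1],[15,-2]]; det(A-λI) = λ^2 + 2λ - 15.
Eigenvalues λ = 3, -5 with eigenvectors (1,3), (1,-5).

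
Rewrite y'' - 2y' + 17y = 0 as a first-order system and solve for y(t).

y(t) = c_1e^(t)cos(4t) + c_2e^(t)sin(4t)

Let x_1 = y, x_2 = y'. Then x_1' = x_2 and x_2' = -17x_1 + 2x_2.
A = [[0,1],[-17,2]]; det(A-λI) = λ^2 - 2λ + 17.
Eigenvalues λ = 1 ± 4i.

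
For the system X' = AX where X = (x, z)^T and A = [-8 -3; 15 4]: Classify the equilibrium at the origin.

A = [[-8,-3],[15,4]]; det(A-λI) = λ^2 + 4λ + 13.
λ = -2 ± 3i: negative real part.

stable spiral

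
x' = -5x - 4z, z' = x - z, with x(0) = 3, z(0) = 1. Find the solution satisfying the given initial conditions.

Coefficient matrix A = [[-5, -4], [1, -1]].
Characteristic polynomial det(A - λI) = λ^2 + 6λ + 9 = 0.
Single eigenvalue λ = -3 with algebraic multiplicity 2.
Eigenvector v = (-2,1); generalized eigenvector w with (A-λI)w=v is (-3,2).
General solution: e^(-3t)[K_1·v + K_2·(t·v + w)].
Applying x(0)=3, z(0)=1 gives K_1=-9, K_2=5.

x(t) = -10te^(-3t) + 3e^(-3t), z(t) = 5te^(-3t) + e^(-3t)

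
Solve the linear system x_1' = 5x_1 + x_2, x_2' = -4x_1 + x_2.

x_1(t) = c_1e^(3t) + c_2te^(3t) + c_2e^(3t), x_2(t) = -2c_1e^(3t) - 2c_2te^(3t) - c_2e^(3t)

Coefficient matrix A = [[5, 1], [-4, 1]].
Characteristic polynomial det(A - λI) = λ^2 - 6λ + 9 = 0.
Single eigenvalue λ = 3 with algebraic multiplicity 2.
Eigenvector v = (1,-2); generalized eigenvector w with (A-λI)w=v is (1,-1).
General solution: e^(3t)[c_1·v + c_2·(t·v + w)].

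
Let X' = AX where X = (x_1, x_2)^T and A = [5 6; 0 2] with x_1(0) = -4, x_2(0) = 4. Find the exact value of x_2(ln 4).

64

A = [[5,6],[0,2]]; eigenvalues λ = 5, 2.
Eigenvectors: (-1,0) for λ=5, (2,-1) for λ=2.
From the initial condition, c_1 = -4, c_2 = -4.
x_2(ln 4) = (-4)(4^5)(0) + (-4)(4^2)(-1) = 64.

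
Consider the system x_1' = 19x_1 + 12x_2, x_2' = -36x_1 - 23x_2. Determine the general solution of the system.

Coefficient matrix A = [[19, 12], [-36, -23]].
Characteristic polynomial det(A - λI) = λ^2 + 4λ - 5 = 0.
Eigenvalues λ = -5, 1.
For λ=-5: (A-λI) row 1 is [24, 12], so an eigenvector is (1, -2).
For λ=1: (A-λI) row 1 is [18, 12], so an eigenvector is (2, -3).
General solution: c_1e^(-5t)(1,-2) + c_2e^(t)(2,-3).

x_1(t) = c_1e^(-5t) + 2c_2e^(t), x_2(t) = -2c_1e^(-5t) - 3c_2e^(t)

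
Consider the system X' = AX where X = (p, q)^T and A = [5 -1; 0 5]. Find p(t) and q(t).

p(t) = -K_1e^(5t) - K_2te^(5t) + K_2e^(5t), q(t) = K_2e^(5t)

Coefficient matrix A = [[5, -1], [0, 5]].
Characteristic polynomial det(A - λI) = λ^2 - 10λ + 25 = 0.
Single eigenvalue λ = 5 with algebraic multiplicity 2.
Eigenvector v = (-1,0); generalized eigenvector w with (A-λI)w=v is (1,1).
General solution: e^(5t)[K_1·v + K_2·(t·v + w)].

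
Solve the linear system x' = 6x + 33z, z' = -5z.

Coefficient matrix A = [[6, 33], [0, -5]].
Characteristic polynomial det(A - λI) = λ^2 - λ - 30 = 0.
Eigenvalues λ = 6, -5.
For λ=6: (A-λI) row 1 is [0, 33], so an eigenvector is (1, 0).
For λ=-5: (A-λI) row 1 is [11, 33], so an eigenvector is (3, -1).
General solution: c_1e^(6t)(1,0) + c_2e^(-5t)(3,-1).

x(t) = c_1e^(6t) + 3c_2e^(-5t), z(t) = -c_2e^(-5t)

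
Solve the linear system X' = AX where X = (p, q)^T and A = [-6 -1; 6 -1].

p(t) = -c_1e^(-4t) - c_2e^(-3t), q(t) = 2c_1e^(-4t) + 3c_2e^(-3t)

Coefficient matrix A = [[-6, -1], [6, -1]].
Characteristic polynomial det(A - λI) = λ^2 + 7λ + 12 = 0.
Eigenvalues λ = -4, -3.
For λ=-4: (A-λI) row 1 is [-2, -1], so an eigenvector is (-1, 2).
For λ=-3: (A-λI) row 1 is [-3, -1], so an eigenvector is (-1, 3).
General solution: c_1e^(-4t)(-1,2) + c_2e^(-3t)(-1,3).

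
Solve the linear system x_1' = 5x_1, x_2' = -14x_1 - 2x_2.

Coefficient matrix A = [[5, 0], [-14, -2]].
Characteristic polynomial det(A - λI) = λ^2 - 3λ - 10 = 0.
Eigenvalues λ = 5, -2.
For λ=5: (A-λI) row 2 is [-14, -7], so an eigenvector is (1, -2).
For λ=-2: (A-λI) row 1 is [7, 0], so an eigenvector is (0, 1).
General solution: K_1e^(5t)(1,-2) + K_2e^(-2t)(0,1).

x_1(t) = K_1e^(5t), x_2(t) = -2K_1e^(5t) + K_2e^(-2t)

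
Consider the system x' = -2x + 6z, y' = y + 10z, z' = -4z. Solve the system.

Coefficient matrix A = [[-2, 0, 6], [0, 1, 10], [0, 0, -4]].
det(A - λI) = 0 gives eigenvalues λ = -2, 1, -4.
For λ=-2: eigenvector (1,0,0).
For λ=1: eigenvector (0,1,0).
For λ=-4: eigenvector (-3,-2,1).
General solution: c_1e^(-2t)(1,0,0) + c_2e^(t)(0,1,0) + c_3e^(-4t)(-3,-2,1).

x(t) = c_1e^(-2t) - 3c_3e^(-4t), y(t) = c_2e^(t) - 2c_3e^(-4t), z(t) = c_3e^(-4t)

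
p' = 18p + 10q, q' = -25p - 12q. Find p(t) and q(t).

p(t) = C_1e^(3t)sin(5t) - C_1e^(3t)cos(5t) - C_2e^(3t)sin(5t) - C_2e^(3t)cos(5t), q(t) = -C_1e^(3t)sin(5t) + 2C_1e^(3t)cos(5t) + 2C_2e^(3t)sin(5t) + C_2e^(3t)cos(5t)

Coefficient matrix A = [[18, 10], [-25, -12]].
Characteristic polynomial det(A - λI) = λ^2 - 6λ + 34 = 0.
Eigenvalues λ = 3 ± 5i (complex conjugate pair).
For λ=3+5i: an eigenvector is (-1,2) - i(1,-1) = (-1 - i, 2 + i).
A real fundamental pair from Re and Im of e^((3+5i)t)v: X_1 = e^(3t)(cos(5t)·(-1,2) + sin(5t)·(1,-1)), X_2 = e^(3t)(sin(5t)·(-1,2) - cos(5t)·(1,-1)).
General solution: C_1X_1 + C_2X_2.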